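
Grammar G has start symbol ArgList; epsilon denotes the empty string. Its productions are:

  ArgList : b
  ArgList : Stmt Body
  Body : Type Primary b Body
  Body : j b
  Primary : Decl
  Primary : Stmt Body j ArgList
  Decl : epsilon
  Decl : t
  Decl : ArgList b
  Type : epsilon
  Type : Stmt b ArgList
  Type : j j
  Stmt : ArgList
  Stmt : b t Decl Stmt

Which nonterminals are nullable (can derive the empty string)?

{ Decl, Primary, Type }

Directly nullable (have an epsilon-production): Decl, Type.
Primary : Decl with every symbol nullable, so Primary is nullable.
No other nonterminal has a production whose RHS symbols are all nullable.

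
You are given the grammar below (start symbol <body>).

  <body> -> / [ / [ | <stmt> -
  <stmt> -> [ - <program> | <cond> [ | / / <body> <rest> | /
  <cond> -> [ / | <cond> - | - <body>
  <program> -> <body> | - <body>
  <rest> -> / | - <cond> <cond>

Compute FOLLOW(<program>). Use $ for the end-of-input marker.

In <stmt> -> [ - <program>: <program> is at the end, add FOLLOW(<stmt>) = { - }.
Union: FOLLOW(<program>) = { - }.

{ - }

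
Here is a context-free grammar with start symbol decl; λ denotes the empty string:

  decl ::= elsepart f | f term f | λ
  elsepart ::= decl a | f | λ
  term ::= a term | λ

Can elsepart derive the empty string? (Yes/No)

Yes

elsepart has an λ-production, so elsepart ⇒ λ.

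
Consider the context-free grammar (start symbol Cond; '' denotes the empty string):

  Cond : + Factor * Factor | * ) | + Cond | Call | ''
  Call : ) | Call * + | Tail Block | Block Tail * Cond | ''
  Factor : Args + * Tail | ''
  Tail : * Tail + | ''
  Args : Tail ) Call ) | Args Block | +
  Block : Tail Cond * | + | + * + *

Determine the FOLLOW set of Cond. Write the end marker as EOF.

{ EOF, ), * }

Cond is the start symbol, so EOF ∈ FOLLOW(Cond).
In Cond : + Cond: Cond is at the end, add FOLLOW(Cond) = { EOF, ), * }.
In Call : Block Tail * Cond: Cond is at the end, add FOLLOW(Call) = { EOF, ), * }.
In Block : Tail Cond *: add FIRST(*) = { * }.
Union: FOLLOW(Cond) = { EOF, ), * }.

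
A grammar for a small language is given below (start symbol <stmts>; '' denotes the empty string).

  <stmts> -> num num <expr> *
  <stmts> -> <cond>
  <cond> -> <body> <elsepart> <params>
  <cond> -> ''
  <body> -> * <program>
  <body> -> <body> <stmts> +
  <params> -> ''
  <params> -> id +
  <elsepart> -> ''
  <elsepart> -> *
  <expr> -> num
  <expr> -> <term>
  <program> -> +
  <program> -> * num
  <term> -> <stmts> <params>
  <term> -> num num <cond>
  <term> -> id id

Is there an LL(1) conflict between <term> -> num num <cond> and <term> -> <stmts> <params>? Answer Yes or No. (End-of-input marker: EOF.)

Yes

FIRST(num num <cond>) = { num } and FIRST(<stmts> <params>) = { *, id, num, '' }.
Both contain num, so the two alternatives are not disjoint — LL(1) conflict.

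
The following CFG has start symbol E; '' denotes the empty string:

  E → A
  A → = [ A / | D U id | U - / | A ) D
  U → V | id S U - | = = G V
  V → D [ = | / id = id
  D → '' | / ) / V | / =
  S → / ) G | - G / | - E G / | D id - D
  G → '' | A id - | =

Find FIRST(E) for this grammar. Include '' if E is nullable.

{ /, =, [, id }

From E → A: add FIRST(A) = { /, =, [, id }.
Union: FIRST(E) = { /, =, [, id }.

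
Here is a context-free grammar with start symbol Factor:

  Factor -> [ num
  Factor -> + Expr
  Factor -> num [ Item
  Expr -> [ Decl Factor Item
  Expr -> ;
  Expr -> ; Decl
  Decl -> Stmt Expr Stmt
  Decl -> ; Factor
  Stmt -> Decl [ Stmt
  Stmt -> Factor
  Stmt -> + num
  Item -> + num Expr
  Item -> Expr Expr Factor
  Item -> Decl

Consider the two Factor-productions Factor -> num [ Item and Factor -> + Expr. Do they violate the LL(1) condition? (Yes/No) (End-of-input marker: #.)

FIRST(num [ Item) = { num } and FIRST(+ Expr) = { + }.
The FIRST sets are disjoint and neither alternative is nullable — no conflict.

No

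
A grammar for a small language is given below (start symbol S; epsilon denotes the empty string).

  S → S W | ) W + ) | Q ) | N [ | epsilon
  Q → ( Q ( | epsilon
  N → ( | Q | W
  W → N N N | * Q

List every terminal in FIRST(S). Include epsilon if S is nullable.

From S → S W: S, W nullable, take FIRST(S) ∪ FIRST(W) = { (, ), *, [ }; also epsilon since the whole RHS is nullable.
S → ) W + ) contributes {)}.
From S → Q ): Q nullable, take FIRST(Q) ∪ {)} = { (, ) }.
From S → N [: N nullable, take FIRST(N) ∪ {[} = { (, *, [ }.
S → epsilon contributes epsilon.
Union: FIRST(S) = { (, ), *, [, epsilon }.

{ (, ), *, [, epsilon }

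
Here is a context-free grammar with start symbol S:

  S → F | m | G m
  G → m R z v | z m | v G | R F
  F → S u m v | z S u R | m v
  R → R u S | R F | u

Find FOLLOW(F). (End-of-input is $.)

In S → F: F is at the end, add FOLLOW(S) = { $, m, u, v, z }.
In G → R F: F is at the end, add FOLLOW(G) = { m }.
In R → R F: F is at the end, add FOLLOW(R) = { $, m, u, v, z }.
Union: FOLLOW(F) = { $, m, u, v, z }.

{ $, m, u, v, z }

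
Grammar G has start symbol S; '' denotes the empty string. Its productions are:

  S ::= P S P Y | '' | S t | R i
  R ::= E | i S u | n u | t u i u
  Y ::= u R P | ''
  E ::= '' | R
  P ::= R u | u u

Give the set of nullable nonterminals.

{ E, R, S, Y }

Directly nullable (have an ''-production): S, Y, E.
R ::= E with every symbol nullable, so R is nullable.
No other nonterminal has a production whose RHS symbols are all nullable.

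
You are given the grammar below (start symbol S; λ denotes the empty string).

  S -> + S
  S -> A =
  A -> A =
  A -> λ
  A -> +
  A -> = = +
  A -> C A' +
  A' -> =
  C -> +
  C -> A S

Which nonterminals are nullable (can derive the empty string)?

{ A }

Directly nullable (have an λ-production): A.
No other nonterminal has a production whose RHS symbols are all nullable.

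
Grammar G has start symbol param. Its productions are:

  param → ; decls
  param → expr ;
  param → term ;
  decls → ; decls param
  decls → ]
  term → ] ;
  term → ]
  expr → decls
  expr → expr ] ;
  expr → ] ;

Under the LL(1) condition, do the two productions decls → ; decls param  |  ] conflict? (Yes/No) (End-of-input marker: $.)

FIRST(; decls param) = { ; } and FIRST(]) = { ] }.
The FIRST sets are disjoint and neither alternative is nullable — no conflict.

No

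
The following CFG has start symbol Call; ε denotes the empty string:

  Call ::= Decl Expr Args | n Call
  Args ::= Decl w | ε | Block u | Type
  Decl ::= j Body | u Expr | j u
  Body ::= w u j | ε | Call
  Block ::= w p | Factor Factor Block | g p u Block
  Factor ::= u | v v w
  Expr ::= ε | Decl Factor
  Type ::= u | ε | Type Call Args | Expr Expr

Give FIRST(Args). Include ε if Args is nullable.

From Args ::= Decl w: add FIRST(Decl) = { j, u }.
Args ::= ε contributes ε.
From Args ::= Block u: add FIRST(Block) = { g, u, v, w }.
From Args ::= Type: add FIRST(Type) = { j, n, u, ε } (including ε since Type is nullable).
Union: FIRST(Args) = { g, j, n, u, v, w, ε }.

{ g, j, n, u, v, w, ε }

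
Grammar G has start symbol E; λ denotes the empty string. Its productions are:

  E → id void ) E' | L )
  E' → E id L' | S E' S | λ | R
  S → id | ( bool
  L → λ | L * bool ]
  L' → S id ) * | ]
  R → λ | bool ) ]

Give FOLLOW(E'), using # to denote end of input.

In E → id void ) E': E' is at the end, add FOLLOW(E) = { #, id }.
In E' → S E' S: add FIRST(S) = { (, id }.
Union: FOLLOW(E') = { #, (, id }.

{ #, (, id }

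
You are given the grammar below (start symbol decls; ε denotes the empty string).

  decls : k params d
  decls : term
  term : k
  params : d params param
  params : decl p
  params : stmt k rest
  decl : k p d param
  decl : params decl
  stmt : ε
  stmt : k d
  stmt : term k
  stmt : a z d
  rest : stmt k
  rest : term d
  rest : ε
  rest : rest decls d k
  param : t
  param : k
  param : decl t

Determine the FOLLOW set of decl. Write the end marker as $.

In params : decl p: add FIRST(p) = { p }.
In decl : params decl: decl is at the end, add FOLLOW(decl) = { p, t }.
In param : decl t: add FIRST(t) = { t }.
Union: FOLLOW(decl) = { p, t }.

{ p, t }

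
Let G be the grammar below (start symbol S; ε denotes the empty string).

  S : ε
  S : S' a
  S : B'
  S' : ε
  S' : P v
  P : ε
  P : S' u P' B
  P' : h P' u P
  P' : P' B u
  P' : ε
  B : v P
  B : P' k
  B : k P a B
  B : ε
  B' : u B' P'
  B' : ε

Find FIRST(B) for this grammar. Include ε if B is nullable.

{ h, k, u, v, ε }

B : v P contributes {v}.
From B : P' k: P' nullable, take FIRST(P') ∪ {k} = { h, k, u, v }.
B : k P a B contributes {k}.
B : ε contributes ε.
Union: FIRST(B) = { h, k, u, v, ε }.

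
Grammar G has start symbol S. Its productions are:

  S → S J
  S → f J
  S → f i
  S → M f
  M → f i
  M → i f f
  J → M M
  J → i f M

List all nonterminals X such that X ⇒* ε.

{ } (none)

No nonterminal has an empty production or an RHS whose symbols are all nullable.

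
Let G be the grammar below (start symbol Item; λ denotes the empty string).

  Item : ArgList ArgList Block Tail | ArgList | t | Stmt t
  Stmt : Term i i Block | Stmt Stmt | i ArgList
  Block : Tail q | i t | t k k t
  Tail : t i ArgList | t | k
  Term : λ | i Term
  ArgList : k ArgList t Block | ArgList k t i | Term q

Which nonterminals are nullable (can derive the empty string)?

{ Term }

Directly nullable (have an λ-production): Term.
No other nonterminal has a production whose RHS symbols are all nullable.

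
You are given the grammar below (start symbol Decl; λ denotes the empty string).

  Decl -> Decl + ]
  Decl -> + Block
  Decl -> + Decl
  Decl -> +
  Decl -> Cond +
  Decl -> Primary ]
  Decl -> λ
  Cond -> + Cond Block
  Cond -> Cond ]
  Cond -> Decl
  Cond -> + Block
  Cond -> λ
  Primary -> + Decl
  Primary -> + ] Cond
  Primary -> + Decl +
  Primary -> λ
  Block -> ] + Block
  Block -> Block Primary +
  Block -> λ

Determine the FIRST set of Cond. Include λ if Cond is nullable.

{ +, ], λ }

Cond -> + Cond Block contributes {+}.
From Cond -> Cond ]: Cond nullable, take FIRST(Cond) ∪ {]} = { +, ] }.
From Cond -> Decl: add FIRST(Decl) = { +, ], λ } (including λ since Decl is nullable).
Cond -> + Block contributes {+}.
Cond -> λ contributes λ.
Union: FIRST(Cond) = { +, ], λ }.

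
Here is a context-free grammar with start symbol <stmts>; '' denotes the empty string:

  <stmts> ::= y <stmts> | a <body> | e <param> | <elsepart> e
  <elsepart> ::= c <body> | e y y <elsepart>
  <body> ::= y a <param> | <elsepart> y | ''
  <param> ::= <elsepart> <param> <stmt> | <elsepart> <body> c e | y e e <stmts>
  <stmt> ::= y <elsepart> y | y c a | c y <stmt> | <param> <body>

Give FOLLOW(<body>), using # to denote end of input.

In <stmts> ::= a <body>: <body> is at the end, add FOLLOW(<stmts>) = { #, c, e, y }.
In <elsepart> ::= c <body>: <body> is at the end, add FOLLOW(<elsepart>) = { c, e, y }.
In <param> ::= <elsepart> <body> c e: add FIRST(c e) = { c }.
In <stmt> ::= <param> <body>: <body> is at the end, add FOLLOW(<stmt>) = { #, c, e, y }.
Union: FOLLOW(<body>) = { #, c, e, y }.

{ #, c, e, y }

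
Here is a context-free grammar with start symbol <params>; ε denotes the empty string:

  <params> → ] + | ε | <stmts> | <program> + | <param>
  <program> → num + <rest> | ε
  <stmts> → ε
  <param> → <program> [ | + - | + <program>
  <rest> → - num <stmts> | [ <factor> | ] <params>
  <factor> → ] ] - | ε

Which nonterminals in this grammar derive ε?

Directly nullable (have an ε-production): <params>, <program>, <stmts>, <factor>.
No other nonterminal has a production whose RHS symbols are all nullable.

{ <factor>, <params>, <program>, <stmts> }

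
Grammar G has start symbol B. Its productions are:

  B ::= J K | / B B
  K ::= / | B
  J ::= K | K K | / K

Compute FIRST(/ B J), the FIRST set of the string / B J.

{ / }

/ is a terminal; add {/} and stop.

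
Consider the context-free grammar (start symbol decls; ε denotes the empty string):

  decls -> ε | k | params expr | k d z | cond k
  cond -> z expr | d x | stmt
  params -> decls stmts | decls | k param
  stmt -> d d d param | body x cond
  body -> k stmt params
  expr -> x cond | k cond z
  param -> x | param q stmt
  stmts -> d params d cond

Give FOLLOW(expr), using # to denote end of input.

{ #, d, k, q, x, z }

In decls -> params expr: expr is at the end, add FOLLOW(decls) = { #, d, k, x }.
In cond -> z expr: expr is at the end, add FOLLOW(cond) = { #, d, k, q, x, z }.
Union: FOLLOW(expr) = { #, d, k, q, x, z }.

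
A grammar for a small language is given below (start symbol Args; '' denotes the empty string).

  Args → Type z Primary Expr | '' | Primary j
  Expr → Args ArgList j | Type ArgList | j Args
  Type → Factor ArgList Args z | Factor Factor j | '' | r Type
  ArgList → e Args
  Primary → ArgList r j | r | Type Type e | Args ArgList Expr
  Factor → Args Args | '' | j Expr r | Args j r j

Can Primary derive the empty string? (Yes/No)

Nullable nonterminals: Args, Factor, Type.
No production of Primary has an RHS whose symbols are all nullable, so Primary is not nullable.

No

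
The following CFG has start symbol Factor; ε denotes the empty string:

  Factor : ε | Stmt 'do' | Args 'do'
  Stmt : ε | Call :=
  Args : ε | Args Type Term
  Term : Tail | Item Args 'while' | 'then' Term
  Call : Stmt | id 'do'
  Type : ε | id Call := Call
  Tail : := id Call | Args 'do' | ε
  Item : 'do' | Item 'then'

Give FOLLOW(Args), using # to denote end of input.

{ 'do', 'then', 'while', :=, id }

In Factor : Args 'do': add FIRST('do') = { 'do' }.
In Args : Args Type Term: add FIRST(Type Term)\{ε} = { 'do', 'then', :=, id }.
  Since Type Term is nullable, also add FOLLOW(Args) = { 'do', 'then', 'while', :=, id }.
In Term : Item Args 'while': add FIRST('while') = { 'while' }.
In Tail : Args 'do': add FIRST('do') = { 'do' }.
Union: FOLLOW(Args) = { 'do', 'then', 'while', :=, id }.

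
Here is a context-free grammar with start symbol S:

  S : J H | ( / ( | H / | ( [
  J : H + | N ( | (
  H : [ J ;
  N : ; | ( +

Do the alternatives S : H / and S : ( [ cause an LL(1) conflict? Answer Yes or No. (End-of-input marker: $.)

FIRST(H /) = { [ } and FIRST(( [) = { ( }.
The FIRST sets are disjoint and neither alternative is nullable — no conflict.

No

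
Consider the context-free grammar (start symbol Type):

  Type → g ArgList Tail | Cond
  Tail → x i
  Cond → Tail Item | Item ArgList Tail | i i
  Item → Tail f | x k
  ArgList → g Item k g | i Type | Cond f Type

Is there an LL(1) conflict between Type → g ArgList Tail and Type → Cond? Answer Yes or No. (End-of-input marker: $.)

FIRST(g ArgList Tail) = { g } and FIRST(Cond) = { i, x }.
The FIRST sets are disjoint and neither alternative is nullable — no conflict.

No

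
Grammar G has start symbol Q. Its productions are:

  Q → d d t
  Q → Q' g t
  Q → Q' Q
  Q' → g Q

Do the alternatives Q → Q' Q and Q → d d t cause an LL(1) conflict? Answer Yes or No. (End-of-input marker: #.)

No

FIRST(Q' Q) = { g } and FIRST(d d t) = { d }.
The FIRST sets are disjoint and neither alternative is nullable — no conflict.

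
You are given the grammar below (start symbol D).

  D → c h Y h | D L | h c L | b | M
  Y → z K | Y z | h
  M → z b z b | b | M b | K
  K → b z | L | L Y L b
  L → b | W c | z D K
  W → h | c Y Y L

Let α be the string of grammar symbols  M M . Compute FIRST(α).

{ b, c, h, z }

Add FIRST(M) = { b, c, h, z }; M is not nullable, stop.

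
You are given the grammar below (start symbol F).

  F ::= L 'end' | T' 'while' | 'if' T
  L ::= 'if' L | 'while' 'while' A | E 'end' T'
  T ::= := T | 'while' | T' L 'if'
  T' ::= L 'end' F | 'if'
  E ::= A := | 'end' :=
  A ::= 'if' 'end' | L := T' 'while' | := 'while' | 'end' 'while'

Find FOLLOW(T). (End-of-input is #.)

{ #, 'end', 'if', 'while', := }

In F ::= 'if' T: T is at the end, add FOLLOW(F) = { #, 'end', 'if', 'while', := }.
In T ::= := T: T is at the end, add FOLLOW(T) = { #, 'end', 'if', 'while', := }.
Union: FOLLOW(T) = { #, 'end', 'if', 'while', := }.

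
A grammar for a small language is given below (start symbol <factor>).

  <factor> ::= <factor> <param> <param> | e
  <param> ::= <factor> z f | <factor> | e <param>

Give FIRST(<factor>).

{ e }

From <factor> ::= <factor> <param> <param>: add FIRST(<factor>) = { e }.
<factor> ::= e contributes {e}.
Union: FIRST(<factor>) = { e }.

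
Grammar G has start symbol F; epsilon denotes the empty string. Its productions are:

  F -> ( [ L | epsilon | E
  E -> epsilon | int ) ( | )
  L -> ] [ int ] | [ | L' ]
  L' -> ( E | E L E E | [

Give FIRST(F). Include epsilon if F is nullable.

F -> ( [ L contributes {(}.
F -> epsilon contributes epsilon.
From F -> E: add FIRST(E) = { ), int, epsilon } (including epsilon since E is nullable).
Union: FIRST(F) = { (, ), int, epsilon }.

{ (, ), int, epsilon }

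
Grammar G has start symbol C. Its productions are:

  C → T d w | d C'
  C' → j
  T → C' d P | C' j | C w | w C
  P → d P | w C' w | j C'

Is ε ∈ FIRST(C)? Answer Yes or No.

No nonterminal in this grammar is nullable.
No production of C has an RHS whose symbols are all nullable, so C is not nullable.

No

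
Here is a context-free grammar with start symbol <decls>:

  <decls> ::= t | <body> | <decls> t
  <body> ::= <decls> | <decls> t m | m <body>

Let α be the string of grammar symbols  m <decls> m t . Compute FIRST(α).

{ m }

m is a terminal; add {m} and stop.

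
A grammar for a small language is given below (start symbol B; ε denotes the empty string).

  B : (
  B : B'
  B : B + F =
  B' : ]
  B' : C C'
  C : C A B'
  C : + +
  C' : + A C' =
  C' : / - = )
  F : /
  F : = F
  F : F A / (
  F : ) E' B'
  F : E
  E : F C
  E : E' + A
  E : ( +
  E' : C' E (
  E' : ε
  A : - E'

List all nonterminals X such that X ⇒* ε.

{ E' }

Directly nullable (have an ε-production): E'.
No other nonterminal has a production whose RHS symbols are all nullable.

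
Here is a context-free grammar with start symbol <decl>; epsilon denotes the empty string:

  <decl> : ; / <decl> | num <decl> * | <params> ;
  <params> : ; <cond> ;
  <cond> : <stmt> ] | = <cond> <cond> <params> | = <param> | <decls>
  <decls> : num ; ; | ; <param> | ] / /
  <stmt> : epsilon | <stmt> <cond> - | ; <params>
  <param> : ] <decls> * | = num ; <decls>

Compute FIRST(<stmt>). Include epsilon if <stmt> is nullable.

<stmt> : epsilon contributes epsilon.
From <stmt> : <stmt> <cond> -: <stmt> nullable, take FIRST(<stmt>) ∪ FIRST(<cond>) = { ;, =, ], num }.
<stmt> : ; <params> contributes {;}.
Union: FIRST(<stmt>) = { ;, =, ], num, epsilon }.

{ ;, =, ], num, epsilon }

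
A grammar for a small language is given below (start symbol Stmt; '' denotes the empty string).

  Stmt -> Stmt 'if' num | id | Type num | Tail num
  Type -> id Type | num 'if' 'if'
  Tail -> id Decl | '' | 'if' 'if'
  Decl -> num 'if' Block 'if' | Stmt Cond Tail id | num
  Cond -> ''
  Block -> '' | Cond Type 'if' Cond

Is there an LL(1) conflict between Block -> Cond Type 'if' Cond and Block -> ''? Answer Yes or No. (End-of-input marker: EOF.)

No

FIRST(Cond Type 'if' Cond) = { id, num } and FIRST('') = { '' }.
The second is nullable but FOLLOW(Block) = { 'if' } is disjoint from FIRST of the first.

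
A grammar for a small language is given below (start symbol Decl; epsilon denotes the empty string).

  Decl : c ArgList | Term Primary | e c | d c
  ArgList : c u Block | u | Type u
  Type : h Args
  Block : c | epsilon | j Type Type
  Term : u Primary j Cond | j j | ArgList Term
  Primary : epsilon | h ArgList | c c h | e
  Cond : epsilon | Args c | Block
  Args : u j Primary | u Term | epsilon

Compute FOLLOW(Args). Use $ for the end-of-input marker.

{ $, c, e, h, j, u }

In Type : h Args: Args is at the end, add FOLLOW(Type) = { $, c, e, h, j, u }.
In Cond : Args c: add FIRST(c) = { c }.
Union: FOLLOW(Args) = { $, c, e, h, j, u }.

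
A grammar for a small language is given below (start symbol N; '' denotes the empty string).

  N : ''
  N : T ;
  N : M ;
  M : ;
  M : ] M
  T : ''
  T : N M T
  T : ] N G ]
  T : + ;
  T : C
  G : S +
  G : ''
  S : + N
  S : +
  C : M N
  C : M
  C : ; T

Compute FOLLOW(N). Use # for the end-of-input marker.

N is the start symbol, so # ∈ FOLLOW(N).
In T : N M T: add FIRST(M T) = { ;, ] }.
In T : ] N G ]: add FIRST(G ]) = { +, ] }.
In S : + N: N is at the end, add FOLLOW(S) = { + }.
In C : M N: N is at the end, add FOLLOW(C) = { ; }.
Union: FOLLOW(N) = { #, +, ;, ] }.

{ #, +, ;, ] }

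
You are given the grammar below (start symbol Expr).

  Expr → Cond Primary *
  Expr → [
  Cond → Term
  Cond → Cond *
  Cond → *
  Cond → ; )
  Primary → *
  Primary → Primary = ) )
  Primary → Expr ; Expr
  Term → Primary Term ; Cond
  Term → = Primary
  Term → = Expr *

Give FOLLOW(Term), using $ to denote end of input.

{ *, ;, =, [ }

In Cond → Term: Term is at the end, add FOLLOW(Cond) = { *, ;, =, [ }.
In Term → Primary Term ; Cond: add FIRST(; Cond) = { ; }.
Union: FOLLOW(Term) = { *, ;, =, [ }.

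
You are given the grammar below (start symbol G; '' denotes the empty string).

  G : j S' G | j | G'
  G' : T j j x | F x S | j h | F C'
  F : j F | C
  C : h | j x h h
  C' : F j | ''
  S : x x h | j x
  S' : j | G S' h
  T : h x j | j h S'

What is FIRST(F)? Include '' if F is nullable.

F : j F contributes {j}.
From F : C: add FIRST(C) = { h, j }.
Union: FIRST(F) = { h, j }.

{ h, j }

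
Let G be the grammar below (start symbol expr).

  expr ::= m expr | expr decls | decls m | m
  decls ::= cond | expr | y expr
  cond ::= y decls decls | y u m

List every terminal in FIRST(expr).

expr ::= m expr contributes {m}.
From expr ::= expr decls: add FIRST(expr) = { m, y }.
From expr ::= decls m: add FIRST(decls) = { m, y }.
expr ::= m contributes {m}.
Union: FIRST(expr) = { m, y }.

{ m, y }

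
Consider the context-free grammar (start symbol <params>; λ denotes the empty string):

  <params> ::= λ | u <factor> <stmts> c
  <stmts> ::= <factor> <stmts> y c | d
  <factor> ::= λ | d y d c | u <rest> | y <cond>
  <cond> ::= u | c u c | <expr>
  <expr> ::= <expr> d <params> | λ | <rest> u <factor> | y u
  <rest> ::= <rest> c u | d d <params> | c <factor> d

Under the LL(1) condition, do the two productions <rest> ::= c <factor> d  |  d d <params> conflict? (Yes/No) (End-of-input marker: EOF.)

FIRST(c <factor> d) = { c } and FIRST(d d <params>) = { d }.
The FIRST sets are disjoint and neither alternative is nullable — no conflict.

No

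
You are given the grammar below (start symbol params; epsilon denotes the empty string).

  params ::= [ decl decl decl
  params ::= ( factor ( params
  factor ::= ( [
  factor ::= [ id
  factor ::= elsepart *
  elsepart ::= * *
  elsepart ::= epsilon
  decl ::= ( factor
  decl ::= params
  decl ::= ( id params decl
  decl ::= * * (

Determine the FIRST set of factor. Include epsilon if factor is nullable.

{ (, *, [ }

factor ::= ( [ contributes {(}.
factor ::= [ id contributes {[}.
From factor ::= elsepart *: elsepart nullable, take FIRST(elsepart) ∪ {*} = { * }.
Union: FIRST(factor) = { (, *, [ }.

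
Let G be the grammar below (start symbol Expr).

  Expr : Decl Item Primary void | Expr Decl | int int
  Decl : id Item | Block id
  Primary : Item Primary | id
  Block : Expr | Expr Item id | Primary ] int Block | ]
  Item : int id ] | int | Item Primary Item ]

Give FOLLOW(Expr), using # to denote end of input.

Expr is the start symbol, so # ∈ FOLLOW(Expr).
In Expr : Expr Decl: add FIRST(Decl) = { ], id, int }.
In Block : Expr: Expr is at the end, add FOLLOW(Block) = { id }.
In Block : Expr Item id: add FIRST(Item id) = { int }.
Union: FOLLOW(Expr) = { #, ], id, int }.

{ #, ], id, int }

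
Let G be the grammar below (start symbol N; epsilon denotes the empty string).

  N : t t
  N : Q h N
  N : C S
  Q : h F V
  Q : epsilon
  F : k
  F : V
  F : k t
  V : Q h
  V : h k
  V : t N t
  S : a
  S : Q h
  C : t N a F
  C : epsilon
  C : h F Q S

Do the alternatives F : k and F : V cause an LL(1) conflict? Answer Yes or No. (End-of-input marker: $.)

No

FIRST(k) = { k } and FIRST(V) = { h, t }.
The FIRST sets are disjoint and neither alternative is nullable — no conflict.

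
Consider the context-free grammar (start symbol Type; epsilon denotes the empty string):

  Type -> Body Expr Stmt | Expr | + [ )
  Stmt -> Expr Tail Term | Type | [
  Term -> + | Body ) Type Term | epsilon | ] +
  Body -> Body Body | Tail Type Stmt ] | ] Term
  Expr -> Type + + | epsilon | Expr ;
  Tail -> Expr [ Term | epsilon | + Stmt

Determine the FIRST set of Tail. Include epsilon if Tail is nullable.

{ +, ;, [, ], epsilon }

From Tail -> Expr [ Term: Expr nullable, take FIRST(Expr) ∪ {[} = { +, ;, [, ] }.
Tail -> epsilon contributes epsilon.
Tail -> + Stmt contributes {+}.
Union: FIRST(Tail) = { +, ;, [, ], epsilon }.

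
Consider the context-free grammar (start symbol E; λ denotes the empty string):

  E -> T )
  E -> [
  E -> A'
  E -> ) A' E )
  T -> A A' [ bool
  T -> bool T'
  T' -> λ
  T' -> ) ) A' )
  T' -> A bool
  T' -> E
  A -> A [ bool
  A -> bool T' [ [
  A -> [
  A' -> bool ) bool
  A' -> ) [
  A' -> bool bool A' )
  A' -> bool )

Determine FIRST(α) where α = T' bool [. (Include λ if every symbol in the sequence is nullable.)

{ ), [, bool }

Add FIRST(T')\{λ} = { ), [, bool }; T' is nullable, continue.
bool is a terminal; add {bool} and stop.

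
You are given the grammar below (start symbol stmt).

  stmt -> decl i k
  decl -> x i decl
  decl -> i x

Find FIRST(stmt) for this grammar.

From stmt -> decl i k: add FIRST(decl) = { i, x }.
Union: FIRST(stmt) = { i, x }.

{ i, x }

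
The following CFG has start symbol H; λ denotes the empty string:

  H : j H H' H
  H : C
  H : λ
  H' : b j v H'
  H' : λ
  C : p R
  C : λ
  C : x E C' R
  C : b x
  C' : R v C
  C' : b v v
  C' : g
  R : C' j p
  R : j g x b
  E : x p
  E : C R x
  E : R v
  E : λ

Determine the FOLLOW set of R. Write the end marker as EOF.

{ EOF, b, g, j, p, v, x }

In C : p R: R is at the end, add FOLLOW(C) = { EOF, b, g, j, p, x }.
In C : x E C' R: R is at the end, add FOLLOW(C) = { EOF, b, g, j, p, x }.
In C' : R v C: add FIRST(v C) = { v }.
In E : C R x: add FIRST(x) = { x }.
In E : R v: add FIRST(v) = { v }.
Union: FOLLOW(R) = { EOF, b, g, j, p, v, x }.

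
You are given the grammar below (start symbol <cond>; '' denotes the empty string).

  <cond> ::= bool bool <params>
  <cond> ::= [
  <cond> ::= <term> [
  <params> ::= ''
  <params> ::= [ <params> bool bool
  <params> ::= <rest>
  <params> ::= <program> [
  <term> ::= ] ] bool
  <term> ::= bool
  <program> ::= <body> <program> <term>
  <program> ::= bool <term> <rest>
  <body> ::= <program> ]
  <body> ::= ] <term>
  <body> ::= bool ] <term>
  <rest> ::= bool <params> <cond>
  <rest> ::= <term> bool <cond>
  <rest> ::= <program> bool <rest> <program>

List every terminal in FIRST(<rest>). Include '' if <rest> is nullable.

<rest> ::= bool <params> <cond> contributes {bool}.
From <rest> ::= <term> bool <cond>: add FIRST(<term>) = { ], bool }.
From <rest> ::= <program> bool <rest> <program>: add FIRST(<program>) = { ], bool }.
Union: FIRST(<rest>) = { ], bool }.

{ ], bool }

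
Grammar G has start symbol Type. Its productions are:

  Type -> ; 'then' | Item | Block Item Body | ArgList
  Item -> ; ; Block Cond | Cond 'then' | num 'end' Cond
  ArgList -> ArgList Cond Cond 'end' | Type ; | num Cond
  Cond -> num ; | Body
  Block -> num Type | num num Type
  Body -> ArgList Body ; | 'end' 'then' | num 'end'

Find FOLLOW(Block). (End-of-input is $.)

{ 'end', ;, num }

In Type -> Block Item Body: add FIRST(Item Body) = { 'end', ;, num }.
In Item -> ; ; Block Cond: add FIRST(Cond) = { 'end', ;, num }.
Union: FOLLOW(Block) = { 'end', ;, num }.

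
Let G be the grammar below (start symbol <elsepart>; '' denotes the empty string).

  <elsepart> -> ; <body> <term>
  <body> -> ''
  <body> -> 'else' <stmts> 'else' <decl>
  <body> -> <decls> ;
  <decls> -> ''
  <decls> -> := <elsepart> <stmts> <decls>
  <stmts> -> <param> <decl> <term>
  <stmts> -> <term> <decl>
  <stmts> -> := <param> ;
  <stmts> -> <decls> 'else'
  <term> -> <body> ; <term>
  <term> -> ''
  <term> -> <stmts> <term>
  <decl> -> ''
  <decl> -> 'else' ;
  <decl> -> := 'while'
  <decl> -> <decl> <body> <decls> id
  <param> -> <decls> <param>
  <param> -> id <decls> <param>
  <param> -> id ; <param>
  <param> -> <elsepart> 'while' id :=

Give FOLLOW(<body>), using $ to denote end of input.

In <elsepart> -> ; <body> <term>: add FIRST(<term>)\{''} = { 'else', :=, ;, id }.
  Since <term> is nullable, also add FOLLOW(<elsepart>) = { $, 'else', 'while', :=, ;, id }.
In <term> -> <body> ; <term>: add FIRST(; <term>) = { ; }.
In <decl> -> <decl> <body> <decls> id: add FIRST(<decls> id) = { :=, id }.
Union: FOLLOW(<body>) = { $, 'else', 'while', :=, ;, id }.

{ $, 'else', 'while', :=, ;, id }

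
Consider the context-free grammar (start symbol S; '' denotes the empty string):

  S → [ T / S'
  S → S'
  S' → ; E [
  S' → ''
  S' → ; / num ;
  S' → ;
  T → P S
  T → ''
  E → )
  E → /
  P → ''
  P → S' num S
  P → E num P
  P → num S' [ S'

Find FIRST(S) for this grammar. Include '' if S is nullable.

{ ;, [, '' }

S → [ T / S' contributes {[}.
From S → S': add FIRST(S') = { ;, '' } (including '' since S' is nullable).
Union: FIRST(S) = { ;, [, '' }.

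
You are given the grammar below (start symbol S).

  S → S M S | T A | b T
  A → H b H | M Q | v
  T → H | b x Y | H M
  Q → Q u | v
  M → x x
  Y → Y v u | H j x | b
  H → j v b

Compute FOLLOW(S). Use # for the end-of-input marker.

{ #, x }

S is the start symbol, so # ∈ FOLLOW(S).
In S → S M S: add FIRST(M S) = { x }.
In S → S M S: S is at the end, add FOLLOW(S) = { #, x }.
Union: FOLLOW(S) = { #, x }.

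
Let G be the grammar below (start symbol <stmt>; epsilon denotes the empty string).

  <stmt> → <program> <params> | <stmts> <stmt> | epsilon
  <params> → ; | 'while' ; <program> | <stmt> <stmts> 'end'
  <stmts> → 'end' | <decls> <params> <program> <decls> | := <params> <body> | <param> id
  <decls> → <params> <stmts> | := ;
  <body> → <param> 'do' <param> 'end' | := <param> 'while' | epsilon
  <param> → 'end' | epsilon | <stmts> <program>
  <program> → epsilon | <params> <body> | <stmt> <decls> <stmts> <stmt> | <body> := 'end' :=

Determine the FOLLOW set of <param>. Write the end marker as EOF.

In <stmts> → <param> id: add FIRST(id) = { id }.
In <body> → <param> 'do' <param> 'end': add FIRST('do' <param> 'end') = { 'do' }.
In <body> → <param> 'do' <param> 'end': add FIRST('end') = { 'end' }.
In <body> → := <param> 'while': add FIRST('while') = { 'while' }.
Union: FOLLOW(<param>) = { 'do', 'end', 'while', id }.

{ 'do', 'end', 'while', id }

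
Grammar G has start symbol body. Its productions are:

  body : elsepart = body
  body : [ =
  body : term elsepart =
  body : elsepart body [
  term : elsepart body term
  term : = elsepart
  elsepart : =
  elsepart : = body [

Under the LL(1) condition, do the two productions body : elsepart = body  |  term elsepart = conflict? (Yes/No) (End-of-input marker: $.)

FIRST(elsepart = body) = { = } and FIRST(term elsepart =) = { = }.
Both contain =, so the two alternatives are not disjoint — LL(1) conflict.

Yes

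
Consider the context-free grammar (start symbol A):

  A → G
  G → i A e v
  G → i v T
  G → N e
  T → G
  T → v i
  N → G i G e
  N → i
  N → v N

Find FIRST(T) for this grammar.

{ i, v }

From T → G: add FIRST(G) = { i, v }.
T → v i contributes {v}.
Union: FIRST(T) = { i, v }.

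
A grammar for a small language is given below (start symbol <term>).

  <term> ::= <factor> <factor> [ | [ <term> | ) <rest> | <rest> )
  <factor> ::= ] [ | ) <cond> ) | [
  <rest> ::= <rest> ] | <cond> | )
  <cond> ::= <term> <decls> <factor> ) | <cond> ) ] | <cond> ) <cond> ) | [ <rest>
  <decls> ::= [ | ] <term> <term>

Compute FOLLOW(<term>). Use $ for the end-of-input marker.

{ $, ), [, ] }

<term> is the start symbol, so $ ∈ FOLLOW(<term>).
In <term> ::= [ <term>: <term> is at the end, add FOLLOW(<term>) = { $, ), [, ] }.
In <cond> ::= <term> <decls> <factor> ): add FIRST(<decls> <factor> )) = { [, ] }.
In <decls> ::= ] <term> <term>: add FIRST(<term>) = { ), [, ] }.
In <decls> ::= ] <term> <term>: <term> is at the end, add FOLLOW(<decls>) = { ), [, ] }.
Union: FOLLOW(<term>) = { $, ), [, ] }.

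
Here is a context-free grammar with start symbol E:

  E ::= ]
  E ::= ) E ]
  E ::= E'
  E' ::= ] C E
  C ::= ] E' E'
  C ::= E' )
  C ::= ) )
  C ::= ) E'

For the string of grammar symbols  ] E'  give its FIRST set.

] is a terminal; add {]} and stop.

{ ] }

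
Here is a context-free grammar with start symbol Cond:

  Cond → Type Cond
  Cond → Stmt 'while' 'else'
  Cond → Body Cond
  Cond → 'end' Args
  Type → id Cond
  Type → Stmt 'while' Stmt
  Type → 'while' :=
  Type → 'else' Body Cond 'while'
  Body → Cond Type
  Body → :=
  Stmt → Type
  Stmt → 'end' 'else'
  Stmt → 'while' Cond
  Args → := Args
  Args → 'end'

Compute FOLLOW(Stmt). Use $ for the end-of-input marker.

In Cond → Stmt 'while' 'else': add FIRST('while' 'else') = { 'while' }.
In Type → Stmt 'while' Stmt: add FIRST('while' Stmt) = { 'while' }.
In Type → Stmt 'while' Stmt: Stmt is at the end, add FOLLOW(Type) = { 'else', 'end', 'while', :=, id }.
Union: FOLLOW(Stmt) = { 'else', 'end', 'while', :=, id }.

{ 'else', 'end', 'while', :=, id }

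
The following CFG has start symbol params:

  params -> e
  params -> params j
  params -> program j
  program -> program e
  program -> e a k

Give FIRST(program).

From program -> program e: add FIRST(program) = { e }.
program -> e a k contributes {e}.
Union: FIRST(program) = { e }.

{ e }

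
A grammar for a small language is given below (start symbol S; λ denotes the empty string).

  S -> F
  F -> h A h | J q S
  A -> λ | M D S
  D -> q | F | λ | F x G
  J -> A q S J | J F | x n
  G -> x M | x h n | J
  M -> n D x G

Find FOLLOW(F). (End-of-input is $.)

{ $, h, n, q, x }

In S -> F: F is at the end, add FOLLOW(S) = { $, h, n, q, x }.
In D -> F: F is at the end, add FOLLOW(D) = { h, n, q, x }.
In D -> F x G: add FIRST(x G) = { x }.
In J -> J F: F is at the end, add FOLLOW(J) = { h, n, q, x }.
Union: FOLLOW(F) = { $, h, n, q, x }.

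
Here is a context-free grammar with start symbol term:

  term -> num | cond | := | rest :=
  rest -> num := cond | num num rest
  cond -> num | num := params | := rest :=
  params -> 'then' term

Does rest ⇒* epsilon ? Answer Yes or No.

No nonterminal in this grammar is nullable.
No production of rest has an RHS whose symbols are all nullable, so rest is not nullable.

No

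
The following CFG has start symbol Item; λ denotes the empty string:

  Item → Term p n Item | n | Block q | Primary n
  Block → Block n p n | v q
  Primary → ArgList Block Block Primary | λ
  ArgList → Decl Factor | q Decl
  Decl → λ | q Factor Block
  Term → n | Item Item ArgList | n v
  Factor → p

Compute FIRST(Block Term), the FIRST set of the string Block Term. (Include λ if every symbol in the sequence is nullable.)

{ v }

Add FIRST(Block) = { v }; Block is not nullable, stop.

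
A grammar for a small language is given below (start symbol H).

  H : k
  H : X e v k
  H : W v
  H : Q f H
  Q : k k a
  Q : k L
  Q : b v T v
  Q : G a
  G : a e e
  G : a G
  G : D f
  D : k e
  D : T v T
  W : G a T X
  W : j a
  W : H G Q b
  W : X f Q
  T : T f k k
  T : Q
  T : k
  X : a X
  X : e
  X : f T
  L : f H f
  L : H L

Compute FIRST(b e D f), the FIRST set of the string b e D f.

b is a terminal; add {b} and stop.

{ b }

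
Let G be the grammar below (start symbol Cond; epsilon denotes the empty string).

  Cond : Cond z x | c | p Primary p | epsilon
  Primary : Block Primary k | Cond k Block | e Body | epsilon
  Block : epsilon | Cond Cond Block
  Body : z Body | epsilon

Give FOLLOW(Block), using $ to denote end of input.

{ c, e, k, p, z }

In Primary : Block Primary k: add FIRST(Primary k) = { c, e, k, p, z }.
In Primary : Cond k Block: Block is at the end, add FOLLOW(Primary) = { k, p }.
In Block : Cond Cond Block: Block is at the end, add FOLLOW(Block) = { c, e, k, p, z }.
Union: FOLLOW(Block) = { c, e, k, p, z }.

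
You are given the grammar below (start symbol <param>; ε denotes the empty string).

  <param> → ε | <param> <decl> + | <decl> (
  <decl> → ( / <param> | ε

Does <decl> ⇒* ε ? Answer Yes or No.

<decl> has an ε-production, so <decl> ⇒ ε.

Yes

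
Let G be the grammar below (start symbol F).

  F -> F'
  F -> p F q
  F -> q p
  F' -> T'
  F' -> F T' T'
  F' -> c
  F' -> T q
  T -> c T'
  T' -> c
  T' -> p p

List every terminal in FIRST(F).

From F -> F': add FIRST(F') = { c, p, q }.
F -> p F q contributes {p}.
F -> q p contributes {q}.
Union: FIRST(F) = { c, p, q }.

{ c, p, q }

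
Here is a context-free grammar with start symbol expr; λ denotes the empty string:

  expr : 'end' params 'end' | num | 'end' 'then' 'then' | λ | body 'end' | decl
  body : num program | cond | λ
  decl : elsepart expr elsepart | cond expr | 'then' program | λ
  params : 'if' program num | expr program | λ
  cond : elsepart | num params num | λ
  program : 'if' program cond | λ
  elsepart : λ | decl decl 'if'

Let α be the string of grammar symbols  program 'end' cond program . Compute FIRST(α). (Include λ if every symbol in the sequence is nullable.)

{ 'end', 'if' }

Add FIRST(program)\{λ} = { 'if' }; program is nullable, continue.
'end' is a terminal; add {'end'} and stop.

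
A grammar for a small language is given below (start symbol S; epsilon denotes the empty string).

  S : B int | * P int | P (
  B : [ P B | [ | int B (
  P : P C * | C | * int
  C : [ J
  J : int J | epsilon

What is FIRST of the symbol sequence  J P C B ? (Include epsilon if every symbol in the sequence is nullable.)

Add FIRST(J)\{epsilon} = { int }; J is nullable, continue.
Add FIRST(P) = { *, [ }; P is not nullable, stop.

{ *, [, int }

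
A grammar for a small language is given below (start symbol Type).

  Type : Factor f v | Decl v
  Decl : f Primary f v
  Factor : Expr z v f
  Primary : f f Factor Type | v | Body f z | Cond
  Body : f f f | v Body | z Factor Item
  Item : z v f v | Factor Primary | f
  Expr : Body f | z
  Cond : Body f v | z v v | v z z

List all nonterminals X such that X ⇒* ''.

No nonterminal has an empty production or an RHS whose symbols are all nullable.

{ } (none)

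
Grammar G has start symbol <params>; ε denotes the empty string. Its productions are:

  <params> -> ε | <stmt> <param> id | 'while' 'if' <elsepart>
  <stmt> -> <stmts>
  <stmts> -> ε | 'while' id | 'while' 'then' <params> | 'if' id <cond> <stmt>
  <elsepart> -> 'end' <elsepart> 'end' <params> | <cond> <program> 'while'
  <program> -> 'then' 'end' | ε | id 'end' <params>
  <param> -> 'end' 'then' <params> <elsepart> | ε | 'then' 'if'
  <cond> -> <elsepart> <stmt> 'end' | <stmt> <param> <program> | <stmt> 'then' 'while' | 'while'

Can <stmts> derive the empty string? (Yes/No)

<stmts> has an ε-production, so <stmts> ⇒ ε.

Yes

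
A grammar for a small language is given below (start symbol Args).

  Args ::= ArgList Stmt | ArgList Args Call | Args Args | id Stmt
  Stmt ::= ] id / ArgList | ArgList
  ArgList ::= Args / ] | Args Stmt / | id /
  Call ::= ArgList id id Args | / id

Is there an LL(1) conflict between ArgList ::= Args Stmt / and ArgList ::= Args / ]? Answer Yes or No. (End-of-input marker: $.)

Yes

FIRST(Args Stmt /) = { id } and FIRST(Args / ]) = { id }.
Both contain id, so the two alternatives are not disjoint — LL(1) conflict.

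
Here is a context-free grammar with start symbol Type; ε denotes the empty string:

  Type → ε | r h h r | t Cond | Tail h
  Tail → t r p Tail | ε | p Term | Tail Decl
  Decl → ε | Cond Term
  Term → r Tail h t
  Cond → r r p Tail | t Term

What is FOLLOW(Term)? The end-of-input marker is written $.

In Tail → p Term: Term is at the end, add FOLLOW(Tail) = { $, h, r, t }.
In Decl → Cond Term: Term is at the end, add FOLLOW(Decl) = { $, h, r, t }.
In Cond → t Term: Term is at the end, add FOLLOW(Cond) = { $, r }.
Union: FOLLOW(Term) = { $, h, r, t }.

{ $, h, r, t }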